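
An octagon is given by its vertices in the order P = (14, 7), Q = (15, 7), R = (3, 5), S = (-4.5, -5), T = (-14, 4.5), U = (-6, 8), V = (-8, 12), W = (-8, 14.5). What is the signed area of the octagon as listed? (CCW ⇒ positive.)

Apply Gauss's area formula: 2A = Σ (x_i·y_{i+1} − x_{i+1}·y_i), indices taken mod 8.
Σ = (-7) + (54) + (7.5) + (-90.25) + (-85) + (-8) + (-20) + (-259) = -407.75
Signed area = Σ/2 = -203.875 (negative ⇒ clockwise traversal).

-203.875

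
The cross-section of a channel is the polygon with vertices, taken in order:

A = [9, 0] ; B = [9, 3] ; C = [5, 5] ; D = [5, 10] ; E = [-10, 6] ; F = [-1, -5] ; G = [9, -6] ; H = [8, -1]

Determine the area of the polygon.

Σ = (27) + (30) + (25) + (130) + (56) + (51) + (39) + (9) = 367
Area = |Σ|/2 = 183.5.

183.5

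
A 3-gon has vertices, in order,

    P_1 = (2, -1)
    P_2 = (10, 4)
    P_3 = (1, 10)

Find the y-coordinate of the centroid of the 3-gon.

Apply Gauss's area formula. First the cross-terms c_i = x_i·y_{i+1} − x_{i+1}·y_i:
  18, 96, -21  ⇒  2A = 93, A = 46.5.
Then Σ (y_i + y_{i+1})·c_i = 1209, so ȳ = 1209 / (6·46.5) = 13/3.

13/3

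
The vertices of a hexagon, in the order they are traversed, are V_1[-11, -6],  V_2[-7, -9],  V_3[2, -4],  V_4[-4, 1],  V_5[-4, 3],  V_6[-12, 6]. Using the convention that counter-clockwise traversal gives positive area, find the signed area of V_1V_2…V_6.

Apply Gauss's area formula: 2A = Σ (x_i·y_{i+1} − x_{i+1}·y_i), indices taken mod 6.
Σ = (57) + (46) + (-14) + (-8) + (12) + (138) = 231
Signed area = Σ/2 = 115.5 (positive ⇒ counter-clockwise traversal).

115.5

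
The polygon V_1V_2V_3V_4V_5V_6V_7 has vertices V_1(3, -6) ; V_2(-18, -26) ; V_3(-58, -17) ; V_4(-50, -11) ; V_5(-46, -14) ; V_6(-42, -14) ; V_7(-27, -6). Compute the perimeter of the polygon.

|V_1V_2| = √((-21)² + (-20)²) = √841 = 29
|V_2V_3| = √((-40)² + (9)²) = √1681 = 41
|V_3V_4| = √((8)² + (6)²) = √100 = 10
|V_4V_5| = √((4)² + (-3)²) = √25 = 5
|V_5V_6| = √((4)² + (0)²) = √16 = 4
|V_6V_7| = √((15)² + (8)²) = √289 = 17
|V_7V_1| = √((30)² + (0)²) = √900 = 30
Perimeter = 29 + 41 + 10 + 5 + 4 + 17 + 30 = 136.

136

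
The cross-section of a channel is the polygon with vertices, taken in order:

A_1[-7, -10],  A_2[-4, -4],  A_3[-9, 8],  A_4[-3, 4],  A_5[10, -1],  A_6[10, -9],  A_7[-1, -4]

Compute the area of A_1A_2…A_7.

Apply Gauss's area formula: 2A = Σ (x_i·y_{i+1} − x_{i+1}·y_i), indices taken mod 7.
Σ = (-12) + (-68) + (-12) + (-37) + (-80) + (-49) + (-18) = -276
Area = |Σ|/2 = 138.

138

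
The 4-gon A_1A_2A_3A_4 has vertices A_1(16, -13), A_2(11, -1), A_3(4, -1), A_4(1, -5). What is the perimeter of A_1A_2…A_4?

42

|A_1A_2| = √((-5)² + (12)²) = √169 = 13
|A_2A_3| = √((-7)² + (0)²) = √49 = 7
|A_3A_4| = √((-3)² + (-4)²) = √25 = 5
|A_4A_1| = √((15)² + (-8)²) = √289 = 17
Perimeter = 13 + 7 + 5 + 17 = 42.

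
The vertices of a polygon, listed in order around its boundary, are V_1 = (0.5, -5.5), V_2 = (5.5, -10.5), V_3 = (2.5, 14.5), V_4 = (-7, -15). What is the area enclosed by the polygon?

Apply the surveyor's formula: 2A = Σ (x_i·y_{i+1} − x_{i+1}·y_i), indices taken mod 4.
Σ = (25) + (106) + (64) + (46) = 241
Area = |Σ|/2 = 120.5.

120.5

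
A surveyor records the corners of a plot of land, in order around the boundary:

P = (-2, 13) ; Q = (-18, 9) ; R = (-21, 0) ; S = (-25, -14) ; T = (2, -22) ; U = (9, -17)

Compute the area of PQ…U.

Apply the surveyor's formula: 2A = Σ (x_i·y_{i+1} − x_{i+1}·y_i), indices taken mod 6.
Σ = (216) + (189) + (294) + (578) + (164) + (83) = 1524
Area = |Σ|/2 = 762.

762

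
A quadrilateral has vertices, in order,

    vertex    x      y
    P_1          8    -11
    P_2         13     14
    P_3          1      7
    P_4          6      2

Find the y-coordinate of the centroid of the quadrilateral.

92/21

Apply the shoelace formula. First the cross-terms c_i = x_i·y_{i+1} − x_{i+1}·y_i:
  255, 77, -40, -82  ⇒  2A = 210, A = 105.
Then Σ (y_i + y_{i+1})·c_i = 2760, so ȳ = 2760 / (6·105) = 92/21.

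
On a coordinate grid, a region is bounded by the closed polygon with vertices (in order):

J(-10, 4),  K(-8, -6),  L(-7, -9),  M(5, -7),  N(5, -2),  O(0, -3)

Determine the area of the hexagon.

Apply Gauss's area formula: 2A = Σ (x_i·y_{i+1} − x_{i+1}·y_i), indices taken mod 6.
J→K: (-10)(-6) − (-8)(4) = 92
K→L: (-8)(-9) − (-7)(-6) = 30
L→M: (-7)(-7) − (5)(-9) = 94
M→N: (5)(-2) − (5)(-7) = 25
N→O: (5)(-3) − (0)(-2) = -15
O→J: (0)(4) − (-10)(-3) = -30
Σ = 196
Area = |Σ|/2 = 98.

98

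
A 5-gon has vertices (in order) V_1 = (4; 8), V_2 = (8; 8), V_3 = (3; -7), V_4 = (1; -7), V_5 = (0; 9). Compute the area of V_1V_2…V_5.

76.5

Σ = (-32) + (-80) + (-14) + (9) + (-36) = -153
Area = |Σ|/2 = 76.5.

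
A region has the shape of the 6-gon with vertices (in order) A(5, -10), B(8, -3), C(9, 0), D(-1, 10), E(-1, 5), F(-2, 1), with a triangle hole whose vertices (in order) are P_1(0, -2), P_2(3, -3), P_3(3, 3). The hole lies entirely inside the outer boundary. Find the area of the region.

96.5

Outer boundary:
Apply the shoelace formula: 2A = Σ (x_i·y_{i+1} − x_{i+1}·y_i), indices taken mod 6.
Σ = (65) + (27) + (90) + (5) + (9) + (15) = 211
Area = |Σ|/2 = 105.5.
Hole:
P_1→P_2: (0)(-3) − (3)(-2) = 6
P_2→P_3: (3)(3) − (3)(-3) = 18
P_3→P_1: (3)(-2) − (0)(3) = -6
Σ = 18
Area = |Σ|/2 = 9.
Net area = 105.5 − 9 = 96.5.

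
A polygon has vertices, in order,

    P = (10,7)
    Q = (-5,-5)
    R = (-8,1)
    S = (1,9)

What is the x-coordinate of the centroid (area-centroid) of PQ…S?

-1/6

Apply the shoelace (surveyor's) formula. First the cross-terms c_i = x_i·y_{i+1} − x_{i+1}·y_i:
  -15, -45, -73, -83  ⇒  2A = -216, A = -108.
Then Σ (x_i + x_{i+1})·c_i = 108, so x̄ = 108 / (6·(-108)) = -1/6.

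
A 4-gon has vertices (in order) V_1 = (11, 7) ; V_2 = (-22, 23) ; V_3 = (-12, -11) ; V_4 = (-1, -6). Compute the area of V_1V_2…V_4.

522.5

Apply the shoelace (surveyor's) formula: 2A = Σ (x_i·y_{i+1} − x_{i+1}·y_i), indices taken mod 4.
Σ = (407) + (518) + (61) + (59) = 1045
Area = |Σ|/2 = 522.5.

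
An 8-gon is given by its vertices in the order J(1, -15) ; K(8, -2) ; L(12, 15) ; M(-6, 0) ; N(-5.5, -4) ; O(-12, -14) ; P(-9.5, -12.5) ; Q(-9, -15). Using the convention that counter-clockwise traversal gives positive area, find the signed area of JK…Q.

Apply the shoelace formula: 2A = Σ (x_i·y_{i+1} − x_{i+1}·y_i), indices taken mod 8.
Σ = (118) + (144) + (90) + (24) + (29) + (17) + (30) + (150) = 602
Signed area = Σ/2 = 301 (positive ⇒ counter-clockwise traversal).

301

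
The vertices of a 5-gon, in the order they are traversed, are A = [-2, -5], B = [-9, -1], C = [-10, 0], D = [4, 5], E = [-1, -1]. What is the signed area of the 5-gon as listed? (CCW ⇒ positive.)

Σ = (-43) + (-10) + (-50) + (1) + (3) = -99
Signed area = Σ/2 = -49.5 (negative ⇒ clockwise traversal).

-49.5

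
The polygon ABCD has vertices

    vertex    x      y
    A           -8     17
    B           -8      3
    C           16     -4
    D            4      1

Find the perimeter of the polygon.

|AB| = √((0)² + (-14)²) = √196 = 14
|BC| = √((24)² + (-7)²) = √625 = 25
|CD| = √((-12)² + (5)²) = √169 = 13
|DA| = √((-12)² + (16)²) = √400 = 20
Perimeter = 14 + 25 + 13 + 20 = 72.

72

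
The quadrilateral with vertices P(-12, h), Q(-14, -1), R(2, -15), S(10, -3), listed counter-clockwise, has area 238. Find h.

6

Write out the shoelace sum; only the two edges meeting at P involve h:
2·Area = [(10·h − (-12)·(-3)) + ((-12)·(-1) − (-14)·h)] + 356
       = 24·h + 332 = 476
⇒ h = 6.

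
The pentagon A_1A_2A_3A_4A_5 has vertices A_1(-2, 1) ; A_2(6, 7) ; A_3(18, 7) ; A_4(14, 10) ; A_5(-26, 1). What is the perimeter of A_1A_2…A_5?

|A_1A_2| = √((8)² + (6)²) = √100 = 10
|A_2A_3| = √((12)² + (0)²) = √144 = 12
|A_3A_4| = √((-4)² + (3)²) = √25 = 5
|A_4A_5| = √((-40)² + (-9)²) = √1681 = 41
|A_5A_1| = √((24)² + (0)²) = √576 = 24
Perimeter = 10 + 12 + 5 + 41 + 24 = 92.

92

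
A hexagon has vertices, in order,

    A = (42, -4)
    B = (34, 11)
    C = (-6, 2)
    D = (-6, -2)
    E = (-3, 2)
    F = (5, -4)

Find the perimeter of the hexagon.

114

|AB| = √((-8)² + (15)²) = √289 = 17
|BC| = √((-40)² + (-9)²) = √1681 = 41
|CD| = √((0)² + (-4)²) = √16 = 4
|DE| = √((3)² + (4)²) = √25 = 5
|EF| = √((8)² + (-6)²) = √100 = 10
|FA| = √((37)² + (0)²) = √1369 = 37
Perimeter = 17 + 41 + 4 + 5 + 10 + 37 = 114.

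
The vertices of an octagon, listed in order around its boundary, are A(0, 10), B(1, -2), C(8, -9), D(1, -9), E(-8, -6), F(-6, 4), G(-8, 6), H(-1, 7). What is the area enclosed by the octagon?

138

Σ = (-10) + (7) + (-63) + (-78) + (-68) + (-4) + (-50) + (-10) = -276
Area = |Σ|/2 = 138.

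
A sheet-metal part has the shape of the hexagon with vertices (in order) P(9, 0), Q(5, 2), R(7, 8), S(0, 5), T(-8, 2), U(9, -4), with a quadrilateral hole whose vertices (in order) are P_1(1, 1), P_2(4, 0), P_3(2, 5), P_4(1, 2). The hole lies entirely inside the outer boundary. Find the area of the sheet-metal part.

Outer boundary:
Apply the shoelace (surveyor's) formula: 2A = Σ (x_i·y_{i+1} − x_{i+1}·y_i), indices taken mod 6.
Σ = (18) + (26) + (35) + (40) + (14) + (36) = 169
Area = |Σ|/2 = 84.5.
Hole:
Cross-terms: -4, 20, -1, -1  ⇒  Σ = 14
Area = |Σ|/2 = 7.
Net area = 84.5 − 7 = 77.5.

77.5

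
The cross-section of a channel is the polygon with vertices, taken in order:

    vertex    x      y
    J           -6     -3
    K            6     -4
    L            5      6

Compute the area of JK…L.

Apply the shoelace (surveyor's) formula: 2A = Σ (x_i·y_{i+1} − x_{i+1}·y_i), indices taken mod 3.
J→K: (-6)(-4) − (6)(-3) = 42
K→L: (6)(6) − (5)(-4) = 56
L→J: (5)(-3) − (-6)(6) = 21
Σ = 119
Area = |Σ|/2 = 59.5.

59.5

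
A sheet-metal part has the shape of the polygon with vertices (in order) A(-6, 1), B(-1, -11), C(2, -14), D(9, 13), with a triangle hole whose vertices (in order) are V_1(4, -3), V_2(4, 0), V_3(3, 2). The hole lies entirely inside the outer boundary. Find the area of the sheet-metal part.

Outer boundary:
Apply Gauss's area formula: 2A = Σ (x_i·y_{i+1} − x_{i+1}·y_i), indices taken mod 4.
Σ = (67) + (36) + (152) + (87) = 342
Area = |Σ|/2 = 171.
Hole:
Apply the surveyor's formula: 2A = Σ (x_i·y_{i+1} − x_{i+1}·y_i), indices taken mod 3.
Σ = (12) + (8) + (-17) = 3
Area = |Σ|/2 = 1.5.
Net area = 171 − 1.5 = 169.5.

169.5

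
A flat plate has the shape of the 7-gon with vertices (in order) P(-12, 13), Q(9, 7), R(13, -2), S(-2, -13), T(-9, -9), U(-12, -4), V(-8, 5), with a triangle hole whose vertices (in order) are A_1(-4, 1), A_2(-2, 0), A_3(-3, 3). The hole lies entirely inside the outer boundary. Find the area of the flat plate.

392.5

Outer boundary:
Apply the shoelace formula: 2A = Σ (x_i·y_{i+1} − x_{i+1}·y_i), indices taken mod 7.
P→Q: (-12)(7) − (9)(13) = -201
Q→R: (9)(-2) − (13)(7) = -109
R→S: (13)(-13) − (-2)(-2) = -173
S→T: (-2)(-9) − (-9)(-13) = -99
T→U: (-9)(-4) − (-12)(-9) = -72
U→V: (-12)(5) − (-8)(-4) = -92
V→P: (-8)(13) − (-12)(5) = -44
Σ = -790
Area = |Σ|/2 = 395.
Hole:
Apply the shoelace (surveyor's) formula: 2A = Σ (x_i·y_{i+1} − x_{i+1}·y_i), indices taken mod 3.
Cross-terms: 2, -6, 9  ⇒  Σ = 5
Area = |Σ|/2 = 2.5.
Net area = 395 − 2.5 = 392.5.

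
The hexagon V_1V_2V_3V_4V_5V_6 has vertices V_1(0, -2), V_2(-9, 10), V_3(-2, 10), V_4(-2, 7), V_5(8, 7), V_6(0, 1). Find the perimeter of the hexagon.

48

|V_1V_2| = √((-9)² + (12)²) = √225 = 15
|V_2V_3| = √((7)² + (0)²) = √49 = 7
|V_3V_4| = √((0)² + (-3)²) = √9 = 3
|V_4V_5| = √((10)² + (0)²) = √100 = 10
|V_5V_6| = √((-8)² + (-6)²) = √100 = 10
|V_6V_1| = √((0)² + (-3)²) = √9 = 3
Perimeter = 15 + 7 + 3 + 10 + 10 + 3 = 48.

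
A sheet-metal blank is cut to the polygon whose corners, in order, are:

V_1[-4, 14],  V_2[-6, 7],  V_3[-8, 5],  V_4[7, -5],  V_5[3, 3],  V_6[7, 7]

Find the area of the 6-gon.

Apply the shoelace formula: 2A = Σ (x_i·y_{i+1} − x_{i+1}·y_i), indices taken mod 6.
Σ = (56) + (26) + (5) + (36) + (0) + (126) = 249
Area = |Σ|/2 = 124.5.

124.5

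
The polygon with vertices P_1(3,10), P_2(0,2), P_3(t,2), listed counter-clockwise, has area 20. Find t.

The doubled signed area Σ (x_i y_{i+1} − x_{i+1} y_i) is linear in t.
With t=0 it equals 0; the coefficient of t is 8 (from the two edges through P_3).
So 8·t + 0 = 2·20 = 40 ⇒ t = 5.

5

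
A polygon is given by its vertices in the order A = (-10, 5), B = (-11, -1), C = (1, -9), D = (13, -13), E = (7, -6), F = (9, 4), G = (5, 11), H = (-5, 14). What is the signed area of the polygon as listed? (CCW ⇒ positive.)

Apply the shoelace (surveyor's) formula: 2A = Σ (x_i·y_{i+1} − x_{i+1}·y_i), indices taken mod 8.
Cross-terms: 65, 100, 104, 13, 82, 79, 125, 115  ⇒  Σ = 683
Signed area = Σ/2 = 341.5 (positive ⇒ counter-clockwise traversal).

341.5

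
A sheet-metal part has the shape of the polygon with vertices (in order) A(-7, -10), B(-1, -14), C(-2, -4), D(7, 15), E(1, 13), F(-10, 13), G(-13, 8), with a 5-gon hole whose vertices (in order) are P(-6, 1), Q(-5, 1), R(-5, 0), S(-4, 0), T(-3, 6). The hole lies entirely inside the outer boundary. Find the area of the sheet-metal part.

271.5

Outer boundary:
Σ = (88) + (-24) + (-2) + (76) + (143) + (89) + (186) = 556
Area = |Σ|/2 = 278.
Hole:
Apply Gauss's area formula: 2A = Σ (x_i·y_{i+1} − x_{i+1}·y_i), indices taken mod 5.
Σ = (-1) + (5) + (0) + (-24) + (33) = 13
Area = |Σ|/2 = 6.5.
Net area = 278 − 6.5 = 271.5.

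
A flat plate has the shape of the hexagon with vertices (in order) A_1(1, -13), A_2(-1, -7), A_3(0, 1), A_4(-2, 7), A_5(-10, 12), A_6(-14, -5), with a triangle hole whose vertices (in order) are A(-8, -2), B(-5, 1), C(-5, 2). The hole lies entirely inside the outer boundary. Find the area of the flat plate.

Outer boundary:
Apply the shoelace formula: 2A = Σ (x_i·y_{i+1} − x_{i+1}·y_i), indices taken mod 6.
A_1→A_2: (1)(-7) − (-1)(-13) = -20
A_2→A_3: (-1)(1) − (0)(-7) = -1
A_3→A_4: (0)(7) − (-2)(1) = 2
A_4→A_5: (-2)(12) − (-10)(7) = 46
A_5→A_6: (-10)(-5) − (-14)(12) = 218
A_6→A_1: (-14)(-13) − (1)(-5) = 187
Σ = 432
Area = |Σ|/2 = 216.
Hole:
Cross-terms: -18, -5, 26  ⇒  Σ = 3
Area = |Σ|/2 = 1.5.
Net area = 216 − 1.5 = 214.5.

214.5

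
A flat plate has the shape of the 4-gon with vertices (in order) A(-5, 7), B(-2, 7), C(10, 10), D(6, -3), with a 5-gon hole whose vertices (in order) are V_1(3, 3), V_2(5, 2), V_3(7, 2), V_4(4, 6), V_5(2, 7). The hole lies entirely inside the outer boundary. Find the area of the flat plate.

76

Outer boundary:
A→B: (-5)(7) − (-2)(7) = -21
B→C: (-2)(10) − (10)(7) = -90
C→D: (10)(-3) − (6)(10) = -90
D→A: (6)(7) − (-5)(-3) = 27
Σ = -174
Area = |Σ|/2 = 87.
Hole:
Apply Gauss's area formula: 2A = Σ (x_i·y_{i+1} − x_{i+1}·y_i), indices taken mod 5.
Σ = (-9) + (-4) + (34) + (16) + (-15) = 22
Area = |Σ|/2 = 11.
Net area = 87 − 11 = 76.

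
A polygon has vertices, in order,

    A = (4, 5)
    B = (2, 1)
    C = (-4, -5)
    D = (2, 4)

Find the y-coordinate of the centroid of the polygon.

Apply Gauss's area formula. First the cross-terms c_i = x_i·y_{i+1} − x_{i+1}·y_i:
  -6, -6, -6, -6  ⇒  2A = -24, A = -12.
Then Σ (y_i + y_{i+1})·c_i = -60, so ȳ = -60 / (6·(-12)) = 5/6.

5/6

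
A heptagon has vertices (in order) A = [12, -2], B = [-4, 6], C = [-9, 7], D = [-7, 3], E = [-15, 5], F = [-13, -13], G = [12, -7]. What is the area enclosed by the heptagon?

Σ = (64) + (26) + (22) + (10) + (260) + (247) + (60) = 689
Area = |Σ|/2 = 344.5.

344.5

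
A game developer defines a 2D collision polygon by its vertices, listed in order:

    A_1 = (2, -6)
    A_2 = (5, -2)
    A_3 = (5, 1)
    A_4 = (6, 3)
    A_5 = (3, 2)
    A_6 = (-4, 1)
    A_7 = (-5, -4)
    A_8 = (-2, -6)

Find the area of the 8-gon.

Apply the shoelace (surveyor's) formula: 2A = Σ (x_i·y_{i+1} − x_{i+1}·y_i), indices taken mod 8.
Σ = (26) + (15) + (9) + (3) + (11) + (21) + (22) + (24) = 131
Area = |Σ|/2 = 65.5.

65.5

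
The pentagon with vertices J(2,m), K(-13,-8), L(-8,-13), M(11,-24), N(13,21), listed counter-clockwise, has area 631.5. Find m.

Write out the shoelace sum; only the two edges meeting at J involve m:
2·Area = [(13·m − 2·21) + (2·(-8) − (-13)·m)] + 983
       = 26·m + 925 = 1263
⇒ m = 13.

13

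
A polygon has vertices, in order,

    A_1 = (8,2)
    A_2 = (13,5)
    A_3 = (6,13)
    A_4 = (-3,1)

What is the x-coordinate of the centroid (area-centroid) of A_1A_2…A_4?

Apply the surveyor's formula. First the cross-terms c_i = x_i·y_{i+1} − x_{i+1}·y_i:
  14, 139, 45, -14  ⇒  2A = 184, A = 92.
Then Σ (x_i + x_{i+1})·c_i = 3000, so x̄ = 3000 / (6·92) = 125/23.

125/23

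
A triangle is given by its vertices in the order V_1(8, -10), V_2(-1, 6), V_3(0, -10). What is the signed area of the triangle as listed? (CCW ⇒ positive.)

64

V_1→V_2: (8)(6) − (-1)(-10) = 38
V_2→V_3: (-1)(-10) − (0)(6) = 10
V_3→V_1: (0)(-10) − (8)(-10) = 80
Σ = 128
Signed area = Σ/2 = 64 (positive ⇒ counter-clockwise traversal).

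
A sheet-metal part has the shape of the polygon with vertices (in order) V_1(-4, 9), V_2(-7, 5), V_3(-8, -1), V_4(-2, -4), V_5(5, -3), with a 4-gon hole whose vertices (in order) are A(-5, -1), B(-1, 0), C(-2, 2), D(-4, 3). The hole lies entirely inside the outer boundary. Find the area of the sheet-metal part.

Outer boundary:
Apply Gauss's area formula: 2A = Σ (x_i·y_{i+1} − x_{i+1}·y_i), indices taken mod 5.
V_1→V_2: (-4)(5) − (-7)(9) = 43
V_2→V_3: (-7)(-1) − (-8)(5) = 47
V_3→V_4: (-8)(-4) − (-2)(-1) = 30
V_4→V_5: (-2)(-3) − (5)(-4) = 26
V_5→V_1: (5)(9) − (-4)(-3) = 33
Σ = 179
Area = |Σ|/2 = 89.5.
Hole:
Apply the shoelace (surveyor's) formula: 2A = Σ (x_i·y_{i+1} − x_{i+1}·y_i), indices taken mod 4.
A→B: (-5)(0) − (-1)(-1) = -1
B→C: (-1)(2) − (-2)(0) = -2
C→D: (-2)(3) − (-4)(2) = 2
D→A: (-4)(-1) − (-5)(3) = 19
Σ = 18
Area = |Σ|/2 = 9.
Net area = 89.5 − 9 = 80.5.

80.5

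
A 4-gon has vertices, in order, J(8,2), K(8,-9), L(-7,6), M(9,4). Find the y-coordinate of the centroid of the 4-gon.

Apply the surveyor's formula. First the cross-terms c_i = x_i·y_{i+1} − x_{i+1}·y_i:
  -88, -15, -82, -14  ⇒  2A = -199, A = -99.5.
Then Σ (y_i + y_{i+1})·c_i = -243, so ȳ = -243 / (6·(-99.5)) = 81/199.

81/199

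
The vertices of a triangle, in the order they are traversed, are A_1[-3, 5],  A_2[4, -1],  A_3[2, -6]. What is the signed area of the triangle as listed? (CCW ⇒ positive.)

-23.5

Apply the surveyor's formula: 2A = Σ (x_i·y_{i+1} − x_{i+1}·y_i), indices taken mod 3.
Σ = (-17) + (-22) + (-8) = -47
Signed area = Σ/2 = -23.5 (negative ⇒ clockwise traversal).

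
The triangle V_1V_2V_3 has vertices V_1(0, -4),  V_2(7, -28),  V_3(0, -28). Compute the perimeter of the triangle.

|V_1V_2| = √((7)² + (-24)²) = √625 = 25
|V_2V_3| = √((-7)² + (0)²) = √49 = 7
|V_3V_1| = √((0)² + (24)²) = √576 = 24
Perimeter = 25 + 7 + 24 = 56.

56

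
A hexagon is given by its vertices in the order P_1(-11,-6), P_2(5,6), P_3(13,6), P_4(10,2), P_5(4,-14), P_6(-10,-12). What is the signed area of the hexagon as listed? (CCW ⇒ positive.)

-263

Apply the shoelace (surveyor's) formula: 2A = Σ (x_i·y_{i+1} − x_{i+1}·y_i), indices taken mod 6.
Cross-terms: -36, -48, -34, -148, -188, -72  ⇒  Σ = -526
Signed area = Σ/2 = -263 (negative ⇒ clockwise traversal).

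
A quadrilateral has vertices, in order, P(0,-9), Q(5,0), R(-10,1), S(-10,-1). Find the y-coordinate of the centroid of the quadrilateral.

Apply Gauss's area formula. First the cross-terms c_i = x_i·y_{i+1} − x_{i+1}·y_i:
  45, 5, 20, 90  ⇒  2A = 160, A = 80.
Then Σ (y_i + y_{i+1})·c_i = -1300, so ȳ = -1300 / (6·80) = -65/24.

-65/24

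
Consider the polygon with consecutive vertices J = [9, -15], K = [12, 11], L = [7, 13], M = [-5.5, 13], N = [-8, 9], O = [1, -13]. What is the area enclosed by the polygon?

386

Apply the surveyor's formula: 2A = Σ (x_i·y_{i+1} − x_{i+1}·y_i), indices taken mod 6.
Σ = (279) + (79) + (162.5) + (54.5) + (95) + (102) = 772
Area = |Σ|/2 = 386.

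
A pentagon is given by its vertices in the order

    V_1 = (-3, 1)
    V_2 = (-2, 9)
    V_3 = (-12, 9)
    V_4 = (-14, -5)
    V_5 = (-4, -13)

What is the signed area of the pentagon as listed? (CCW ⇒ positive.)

185

Apply the shoelace (surveyor's) formula: 2A = Σ (x_i·y_{i+1} − x_{i+1}·y_i), indices taken mod 5.
Σ = (-25) + (90) + (186) + (162) + (-43) = 370
Signed area = Σ/2 = 185 (positive ⇒ counter-clockwise traversal).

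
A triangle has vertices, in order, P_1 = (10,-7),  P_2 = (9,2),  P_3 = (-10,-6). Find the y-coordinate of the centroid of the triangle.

-11/3

Apply the shoelace (surveyor's) formula. First the cross-terms c_i = x_i·y_{i+1} − x_{i+1}·y_i:
  83, -34, 130  ⇒  2A = 179, A = 89.5.
Then Σ (y_i + y_{i+1})·c_i = -1969, so ȳ = -1969 / (6·89.5) = -11/3.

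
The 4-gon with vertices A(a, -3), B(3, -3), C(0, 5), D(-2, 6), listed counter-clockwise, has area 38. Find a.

-4

Write out the shoelace sum; only the two edges meeting at A involve a:
2·Area = [((-2)·(-3) − a·6) + (a·(-3) − 3·(-3))] + 25
       = -9·a + 40 = 76
⇒ a = -4.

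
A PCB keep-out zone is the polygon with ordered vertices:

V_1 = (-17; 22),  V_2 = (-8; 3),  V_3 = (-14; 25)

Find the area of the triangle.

42

Apply the shoelace (surveyor's) formula: 2A = Σ (x_i·y_{i+1} − x_{i+1}·y_i), indices taken mod 3.
Cross-terms: 125, -158, 117  ⇒  Σ = 84
Area = |Σ|/2 = 42.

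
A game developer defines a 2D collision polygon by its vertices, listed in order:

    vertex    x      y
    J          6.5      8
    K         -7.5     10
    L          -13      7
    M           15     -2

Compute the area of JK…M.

Apply the surveyor's formula: 2A = Σ (x_i·y_{i+1} − x_{i+1}·y_i), indices taken mod 4.
Cross-terms: 125, 77.5, -79, 133  ⇒  Σ = 256.5
Area = |Σ|/2 = 128.25.

128.25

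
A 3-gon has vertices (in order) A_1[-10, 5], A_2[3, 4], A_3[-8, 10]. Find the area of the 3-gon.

Apply the shoelace formula: 2A = Σ (x_i·y_{i+1} − x_{i+1}·y_i), indices taken mod 3.
A_1→A_2: (-10)(4) − (3)(5) = -55
A_2→A_3: (3)(10) − (-8)(4) = 62
A_3→A_1: (-8)(5) − (-10)(10) = 60
Σ = 67
Area = |Σ|/2 = 33.5.

33.5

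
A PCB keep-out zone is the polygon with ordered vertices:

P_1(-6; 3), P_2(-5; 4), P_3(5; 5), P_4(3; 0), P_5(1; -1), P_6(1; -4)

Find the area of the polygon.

48

Apply Gauss's area formula: 2A = Σ (x_i·y_{i+1} − x_{i+1}·y_i), indices taken mod 6.
Cross-terms: -9, -45, -15, -3, -3, -21  ⇒  Σ = -96
Area = |Σ|/2 = 48.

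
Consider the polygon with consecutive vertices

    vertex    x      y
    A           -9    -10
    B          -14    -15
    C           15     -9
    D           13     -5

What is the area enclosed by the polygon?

Apply Gauss's area formula: 2A = Σ (x_i·y_{i+1} − x_{i+1}·y_i), indices taken mod 4.
Σ = (-5) + (351) + (42) + (-175) = 213
Area = |Σ|/2 = 106.5.

106.5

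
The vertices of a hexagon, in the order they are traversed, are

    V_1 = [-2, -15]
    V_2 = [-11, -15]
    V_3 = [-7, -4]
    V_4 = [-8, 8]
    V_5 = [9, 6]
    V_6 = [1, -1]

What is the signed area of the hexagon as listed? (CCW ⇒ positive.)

-218

V_1→V_2: (-2)(-15) − (-11)(-15) = -135
V_2→V_3: (-11)(-4) − (-7)(-15) = -61
V_3→V_4: (-7)(8) − (-8)(-4) = -88
V_4→V_5: (-8)(6) − (9)(8) = -120
V_5→V_6: (9)(-1) − (1)(6) = -15
V_6→V_1: (1)(-15) − (-2)(-1) = -17
Σ = -436
Signed area = Σ/2 = -218 (negative ⇒ clockwise traversal).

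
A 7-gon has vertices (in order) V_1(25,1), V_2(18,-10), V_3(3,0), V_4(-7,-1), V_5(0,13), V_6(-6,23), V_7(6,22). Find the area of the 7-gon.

534

Σ = (-268) + (30) + (-3) + (-91) + (78) + (-270) + (-544) = -1068
Area = |Σ|/2 = 534.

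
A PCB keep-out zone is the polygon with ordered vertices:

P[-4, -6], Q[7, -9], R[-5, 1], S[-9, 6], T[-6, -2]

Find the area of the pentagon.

P→Q: (-4)(-9) − (7)(-6) = 78
Q→R: (7)(1) − (-5)(-9) = -38
R→S: (-5)(6) − (-9)(1) = -21
S→T: (-9)(-2) − (-6)(6) = 54
T→P: (-6)(-6) − (-4)(-2) = 28
Σ = 101
Area = |Σ|/2 = 50.5.

50.5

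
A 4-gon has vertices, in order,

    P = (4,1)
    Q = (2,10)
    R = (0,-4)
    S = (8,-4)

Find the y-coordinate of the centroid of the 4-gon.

7/43

Apply the shoelace (surveyor's) formula. First the cross-terms c_i = x_i·y_{i+1} − x_{i+1}·y_i:
  38, -8, 32, 24  ⇒  2A = 86, A = 43.
Then Σ (y_i + y_{i+1})·c_i = 42, so ȳ = 42 / (6·43) = 7/43.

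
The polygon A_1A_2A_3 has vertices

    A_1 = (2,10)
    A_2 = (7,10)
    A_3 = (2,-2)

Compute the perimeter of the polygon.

30

|A_1A_2| = √((5)² + (0)²) = √25 = 5
|A_2A_3| = √((-5)² + (-12)²) = √169 = 13
|A_3A_1| = √((0)² + (12)²) = √144 = 12
Perimeter = 5 + 13 + 12 = 30.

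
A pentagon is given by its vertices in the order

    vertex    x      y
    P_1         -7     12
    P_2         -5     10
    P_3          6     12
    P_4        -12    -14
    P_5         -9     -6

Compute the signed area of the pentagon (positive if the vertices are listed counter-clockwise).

-137

Σ = (-10) + (-120) + (60) + (-54) + (-150) = -274
Signed area = Σ/2 = -137 (negative ⇒ clockwise traversal).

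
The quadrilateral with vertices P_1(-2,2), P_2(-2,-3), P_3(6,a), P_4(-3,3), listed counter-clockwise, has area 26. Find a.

Write out the shoelace sum; only the two edges meeting at P_3 involve a:
2·Area = [((-2)·a − 6·(-3)) + (6·3 − (-3)·a)] + 10
       = 1·a + 46 = 52
⇒ a = 6.

6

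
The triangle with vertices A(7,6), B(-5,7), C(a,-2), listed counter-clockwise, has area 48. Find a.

The doubled signed area Σ (x_i y_{i+1} − x_{i+1} y_i) is linear in a.
With a=0 it equals 103; the coefficient of a is -1 (from the two edges through C).
So -1·a + 103 = 2·48 = 96 ⇒ a = 7.

7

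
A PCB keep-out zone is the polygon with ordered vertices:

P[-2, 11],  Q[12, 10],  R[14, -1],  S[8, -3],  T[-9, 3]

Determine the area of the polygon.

Cross-terms: -152, -152, -34, -3, -93  ⇒  Σ = -434
Area = |Σ|/2 = 217.

217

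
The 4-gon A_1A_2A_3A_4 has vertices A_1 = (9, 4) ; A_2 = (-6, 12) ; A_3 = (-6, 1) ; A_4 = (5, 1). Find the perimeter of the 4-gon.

|A_1A_2| = √((-15)² + (8)²) = √289 = 17
|A_2A_3| = √((0)² + (-11)²) = √121 = 11
|A_3A_4| = √((11)² + (0)²) = √121 = 11
|A_4A_1| = √((4)² + (3)²) = √25 = 5
Perimeter = 17 + 11 + 11 + 5 = 44.

44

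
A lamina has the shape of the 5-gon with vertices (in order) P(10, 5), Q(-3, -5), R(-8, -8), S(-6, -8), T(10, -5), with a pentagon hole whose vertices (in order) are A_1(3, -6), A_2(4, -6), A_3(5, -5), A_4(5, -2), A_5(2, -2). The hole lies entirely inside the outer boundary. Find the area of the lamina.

Outer boundary:
Apply the shoelace (surveyor's) formula: 2A = Σ (x_i·y_{i+1} − x_{i+1}·y_i), indices taken mod 5.
Σ = (-35) + (-16) + (16) + (110) + (100) = 175
Area = |Σ|/2 = 87.5.
Hole:
Apply Gauss's area formula: 2A = Σ (x_i·y_{i+1} − x_{i+1}·y_i), indices taken mod 5.
Σ = (6) + (10) + (15) + (-6) + (-6) = 19
Area = |Σ|/2 = 9.5.
Net area = 87.5 − 9.5 = 78.

78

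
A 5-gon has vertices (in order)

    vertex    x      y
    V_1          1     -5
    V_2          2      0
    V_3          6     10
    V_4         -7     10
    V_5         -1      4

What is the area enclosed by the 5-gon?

71.5

Apply the surveyor's formula: 2A = Σ (x_i·y_{i+1} − x_{i+1}·y_i), indices taken mod 5.
Σ = (10) + (20) + (130) + (-18) + (1) = 143
Area = |Σ|/2 = 71.5.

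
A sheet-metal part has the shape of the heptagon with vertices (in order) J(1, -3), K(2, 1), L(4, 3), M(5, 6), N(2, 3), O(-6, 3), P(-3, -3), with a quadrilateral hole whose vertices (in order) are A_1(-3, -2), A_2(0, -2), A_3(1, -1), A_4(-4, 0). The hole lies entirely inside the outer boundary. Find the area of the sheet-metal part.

36

Outer boundary:
Apply the surveyor's formula: 2A = Σ (x_i·y_{i+1} − x_{i+1}·y_i), indices taken mod 7.
Σ = (7) + (2) + (9) + (3) + (24) + (27) + (12) = 84
Area = |Σ|/2 = 42.
Hole:
Apply the surveyor's formula: 2A = Σ (x_i·y_{i+1} − x_{i+1}·y_i), indices taken mod 4.
A_1→A_2: (-3)(-2) − (0)(-2) = 6
A_2→A_3: (0)(-1) − (1)(-2) = 2
A_3→A_4: (1)(0) − (-4)(-1) = -4
A_4→A_1: (-4)(-2) − (-3)(0) = 8
Σ = 12
Area = |Σ|/2 = 6.
Net area = 42 − 6 = 36.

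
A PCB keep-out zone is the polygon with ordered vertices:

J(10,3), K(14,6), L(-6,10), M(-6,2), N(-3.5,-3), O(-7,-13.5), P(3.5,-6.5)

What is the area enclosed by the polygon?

230.75

Apply the shoelace (surveyor's) formula: 2A = Σ (x_i·y_{i+1} − x_{i+1}·y_i), indices taken mod 7.
J→K: (10)(6) − (14)(3) = 18
K→L: (14)(10) − (-6)(6) = 176
L→M: (-6)(2) − (-6)(10) = 48
M→N: (-6)(-3) − (-3.5)(2) = 25
N→O: (-3.5)(-13.5) − (-7)(-3) = 26.25
O→P: (-7)(-6.5) − (3.5)(-13.5) = 92.75
P→J: (3.5)(3) − (10)(-6.5) = 75.5
Σ = 461.5
Area = |Σ|/2 = 230.75.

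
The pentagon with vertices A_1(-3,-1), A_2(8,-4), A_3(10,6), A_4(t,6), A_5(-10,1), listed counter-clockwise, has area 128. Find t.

Write out the shoelace sum; only the two edges meeting at A_4 involve t:
2·Area = [(10·6 − t·6) + (t·1 − (-10)·6)] + 121
       = -5·t + 241 = 256
⇒ t = -3.

-3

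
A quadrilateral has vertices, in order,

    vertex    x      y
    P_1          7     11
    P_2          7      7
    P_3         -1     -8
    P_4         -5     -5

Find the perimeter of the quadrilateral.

46

|P_1P_2| = √((0)² + (-4)²) = √16 = 4
|P_2P_3| = √((-8)² + (-15)²) = √289 = 17
|P_3P_4| = √((-4)² + (3)²) = √25 = 5
|P_4P_1| = √((12)² + (16)²) = √400 = 20
Perimeter = 4 + 17 + 5 + 20 = 46.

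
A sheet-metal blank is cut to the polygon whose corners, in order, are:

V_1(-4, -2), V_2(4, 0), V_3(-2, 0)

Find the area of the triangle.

6

V_1→V_2: (-4)(0) − (4)(-2) = 8
V_2→V_3: (4)(0) − (-2)(0) = 0
V_3→V_1: (-2)(-2) − (-4)(0) = 4
Σ = 12
Area = |Σ|/2 = 6.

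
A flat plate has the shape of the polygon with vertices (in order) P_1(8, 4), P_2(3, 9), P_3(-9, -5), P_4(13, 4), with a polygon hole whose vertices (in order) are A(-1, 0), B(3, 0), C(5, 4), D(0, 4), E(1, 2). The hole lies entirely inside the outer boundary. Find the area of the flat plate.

72.5

Outer boundary:
Cross-terms: 60, 66, 29, 20  ⇒  Σ = 175
Area = |Σ|/2 = 87.5.
Hole:
Apply Gauss's area formula: 2A = Σ (x_i·y_{i+1} − x_{i+1}·y_i), indices taken mod 5.
A→B: (-1)(0) − (3)(0) = 0
B→C: (3)(4) − (5)(0) = 12
C→D: (5)(4) − (0)(4) = 20
D→E: (0)(2) − (1)(4) = -4
E→A: (1)(0) − (-1)(2) = 2
Σ = 30
Area = |Σ|/2 = 15.
Net area = 87.5 − 15 = 72.5.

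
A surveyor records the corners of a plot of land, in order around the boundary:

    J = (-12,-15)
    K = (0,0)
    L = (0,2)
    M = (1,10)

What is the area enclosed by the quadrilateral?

51.5

Σ = (0) + (0) + (-2) + (105) = 103
Area = |Σ|/2 = 51.5.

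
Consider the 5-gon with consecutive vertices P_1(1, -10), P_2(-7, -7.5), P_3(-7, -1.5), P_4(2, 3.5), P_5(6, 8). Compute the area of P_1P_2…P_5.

Σ = (-77.5) + (-42) + (-21.5) + (-5) + (-68) = -214
Area = |Σ|/2 = 107.

107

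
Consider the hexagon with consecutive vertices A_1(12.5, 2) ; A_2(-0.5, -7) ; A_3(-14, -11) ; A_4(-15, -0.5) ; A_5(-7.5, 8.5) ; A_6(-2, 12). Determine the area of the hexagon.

Σ = (-86.5) + (-92.5) + (-158) + (-131.25) + (-73) + (-154) = -695.25
Area = |Σ|/2 = 347.625.

347.625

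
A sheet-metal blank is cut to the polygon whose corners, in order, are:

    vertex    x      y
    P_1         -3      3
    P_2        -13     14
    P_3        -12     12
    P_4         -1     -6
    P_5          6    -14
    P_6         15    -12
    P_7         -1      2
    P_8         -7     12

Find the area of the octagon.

Apply Gauss's area formula: 2A = Σ (x_i·y_{i+1} − x_{i+1}·y_i), indices taken mod 8.
P_1→P_2: (-3)(14) − (-13)(3) = -3
P_2→P_3: (-13)(12) − (-12)(14) = 12
P_3→P_4: (-12)(-6) − (-1)(12) = 84
P_4→P_5: (-1)(-14) − (6)(-6) = 50
P_5→P_6: (6)(-12) − (15)(-14) = 138
P_6→P_7: (15)(2) − (-1)(-12) = 18
P_7→P_8: (-1)(12) − (-7)(2) = 2
P_8→P_1: (-7)(3) − (-3)(12) = 15
Σ = 316
Area = |Σ|/2 = 158.

158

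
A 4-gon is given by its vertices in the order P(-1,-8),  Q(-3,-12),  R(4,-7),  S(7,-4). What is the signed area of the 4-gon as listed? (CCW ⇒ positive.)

Σ = (-12) + (69) + (33) + (-60) = 30
Signed area = Σ/2 = 15 (positive ⇒ counter-clockwise traversal).

15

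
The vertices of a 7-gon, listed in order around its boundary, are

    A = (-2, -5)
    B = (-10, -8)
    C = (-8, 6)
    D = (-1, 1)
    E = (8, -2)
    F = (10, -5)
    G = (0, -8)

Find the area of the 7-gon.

Apply Gauss's area formula: 2A = Σ (x_i·y_{i+1} − x_{i+1}·y_i), indices taken mod 7.
A→B: (-2)(-8) − (-10)(-5) = -34
B→C: (-10)(6) − (-8)(-8) = -124
C→D: (-8)(1) − (-1)(6) = -2
D→E: (-1)(-2) − (8)(1) = -6
E→F: (8)(-5) − (10)(-2) = -20
F→G: (10)(-8) − (0)(-5) = -80
G→A: (0)(-5) − (-2)(-8) = -16
Σ = -282
Area = |Σ|/2 = 141.

141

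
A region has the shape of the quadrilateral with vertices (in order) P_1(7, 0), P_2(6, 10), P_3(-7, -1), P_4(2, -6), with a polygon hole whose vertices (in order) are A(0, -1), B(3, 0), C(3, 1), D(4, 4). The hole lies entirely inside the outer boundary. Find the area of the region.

105

Outer boundary:
Cross-terms: 70, 64, 44, 42  ⇒  Σ = 220
Area = |Σ|/2 = 110.
Hole:
Σ = (3) + (3) + (8) + (-4) = 10
Area = |Σ|/2 = 5.
Net area = 110 − 5 = 105.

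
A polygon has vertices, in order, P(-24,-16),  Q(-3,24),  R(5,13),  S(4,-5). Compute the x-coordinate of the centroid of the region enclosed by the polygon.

Apply Gauss's area formula. First the cross-terms c_i = x_i·y_{i+1} − x_{i+1}·y_i:
  -624, -159, -77, -184  ⇒  2A = -1044, A = -522.
Then Σ (x_i + x_{i+1})·c_i = 19517, so x̄ = 19517 / (6·(-522)) = -673/108.

-673/108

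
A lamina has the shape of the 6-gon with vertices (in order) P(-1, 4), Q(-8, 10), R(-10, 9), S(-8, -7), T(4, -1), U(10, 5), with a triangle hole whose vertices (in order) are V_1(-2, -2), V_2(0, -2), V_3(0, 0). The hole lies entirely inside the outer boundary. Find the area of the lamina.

Outer boundary:
Apply Gauss's area formula: 2A = Σ (x_i·y_{i+1} − x_{i+1}·y_i), indices taken mod 6.
Σ = (22) + (28) + (142) + (36) + (30) + (45) = 303
Area = |Σ|/2 = 151.5.
Hole:
Apply the shoelace formula: 2A = Σ (x_i·y_{i+1} − x_{i+1}·y_i), indices taken mod 3.
Σ = (4) + (0) + (0) = 4
Area = |Σ|/2 = 2.
Net area = 151.5 − 2 = 149.5.

149.5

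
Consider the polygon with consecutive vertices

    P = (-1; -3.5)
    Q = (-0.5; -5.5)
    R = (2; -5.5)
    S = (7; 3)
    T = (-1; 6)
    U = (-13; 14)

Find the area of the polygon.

Cross-terms: 3.75, 13.75, 44.5, 45, 64, 59.5  ⇒  Σ = 230.5
Area = |Σ|/2 = 115.25.

115.25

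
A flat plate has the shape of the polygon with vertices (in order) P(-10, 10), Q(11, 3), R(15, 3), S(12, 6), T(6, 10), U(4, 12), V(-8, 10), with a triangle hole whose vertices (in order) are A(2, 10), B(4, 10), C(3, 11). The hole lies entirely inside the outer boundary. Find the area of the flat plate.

Outer boundary:
Σ = (-140) + (-12) + (54) + (84) + (32) + (136) + (20) = 174
Area = |Σ|/2 = 87.
Hole:
Σ = (-20) + (14) + (8) = 2
Area = |Σ|/2 = 1.
Net area = 87 − 1 = 86.

86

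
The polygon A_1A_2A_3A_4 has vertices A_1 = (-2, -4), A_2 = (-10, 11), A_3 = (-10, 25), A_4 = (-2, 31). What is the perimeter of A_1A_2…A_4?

|A_1A_2| = √((-8)² + (15)²) = √289 = 17
|A_2A_3| = √((0)² + (14)²) = √196 = 14
|A_3A_4| = √((8)² + (6)²) = √100 = 10
|A_4A_1| = √((0)² + (-35)²) = √1225 = 35
Perimeter = 17 + 14 + 10 + 35 = 76.

76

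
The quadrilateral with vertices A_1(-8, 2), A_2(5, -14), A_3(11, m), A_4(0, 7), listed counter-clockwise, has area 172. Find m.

-9

Write out the shoelace sum; only the two edges meeting at A_3 involve m:
2·Area = [(5·m − 11·(-14)) + (11·7 − 0·m)] + 158
       = 5·m + 389 = 344
⇒ m = -9.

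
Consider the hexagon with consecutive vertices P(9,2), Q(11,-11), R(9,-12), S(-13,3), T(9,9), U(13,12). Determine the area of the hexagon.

259

Apply the shoelace formula: 2A = Σ (x_i·y_{i+1} − x_{i+1}·y_i), indices taken mod 6.
Cross-terms: -121, -33, -129, -144, -9, -82  ⇒  Σ = -518
Area = |Σ|/2 = 259.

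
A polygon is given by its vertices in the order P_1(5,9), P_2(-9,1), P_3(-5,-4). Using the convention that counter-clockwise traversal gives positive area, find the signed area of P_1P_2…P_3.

51

Apply the shoelace (surveyor's) formula: 2A = Σ (x_i·y_{i+1} − x_{i+1}·y_i), indices taken mod 3.
Σ = (86) + (41) + (-25) = 102
Signed area = Σ/2 = 51 (positive ⇒ counter-clockwise traversal).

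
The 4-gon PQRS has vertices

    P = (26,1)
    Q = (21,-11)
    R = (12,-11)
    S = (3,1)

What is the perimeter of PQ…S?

60

|PQ| = √((-5)² + (-12)²) = √169 = 13
|QR| = √((-9)² + (0)²) = √81 = 9
|RS| = √((-9)² + (12)²) = √225 = 15
|SP| = √((23)² + (0)²) = √529 = 23
Perimeter = 13 + 9 + 15 + 23 = 60.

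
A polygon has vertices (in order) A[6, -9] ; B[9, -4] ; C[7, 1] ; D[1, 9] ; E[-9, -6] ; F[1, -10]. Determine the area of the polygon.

189

Σ = (57) + (37) + (62) + (75) + (96) + (51) = 378
Area = |Σ|/2 = 189.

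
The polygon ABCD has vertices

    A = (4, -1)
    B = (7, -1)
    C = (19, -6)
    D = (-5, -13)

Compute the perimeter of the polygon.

|AB| = √((3)² + (0)²) = √9 = 3
|BC| = √((12)² + (-5)²) = √169 = 13
|CD| = √((-24)² + (-7)²) = √625 = 25
|DA| = √((9)² + (12)²) = √225 = 15
Perimeter = 3 + 13 + 25 + 15 = 56.

56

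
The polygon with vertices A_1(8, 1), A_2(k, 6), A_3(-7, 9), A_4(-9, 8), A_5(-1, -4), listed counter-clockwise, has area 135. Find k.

Write out the shoelace sum; only the two edges meeting at A_2 involve k:
2·Area = [(8·6 − k·1) + (k·9 − (-7)·6)] + 100
       = 8·k + 190 = 270
⇒ k = 10.

10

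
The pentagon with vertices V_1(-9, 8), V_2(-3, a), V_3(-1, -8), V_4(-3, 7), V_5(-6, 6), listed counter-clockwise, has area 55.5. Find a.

Write out the shoelace sum; only the two edges meeting at V_2 involve a:
2·Area = [((-9)·a − (-3)·8) + ((-3)·(-8) − (-1)·a)] + -1
       = -8·a + 47 = 111
⇒ a = -8.

-8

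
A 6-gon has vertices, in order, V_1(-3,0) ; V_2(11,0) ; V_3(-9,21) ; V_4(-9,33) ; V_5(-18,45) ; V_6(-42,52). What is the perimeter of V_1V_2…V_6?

160

|V_1V_2| = √((14)² + (0)²) = √196 = 14
|V_2V_3| = √((-20)² + (21)²) = √841 = 29
|V_3V_4| = √((0)² + (12)²) = √144 = 12
|V_4V_5| = √((-9)² + (12)²) = √225 = 15
|V_5V_6| = √((-24)² + (7)²) = √625 = 25
|V_6V_1| = √((39)² + (-52)²) = √4225 = 65
Perimeter = 14 + 29 + 12 + 15 + 25 + 65 = 160.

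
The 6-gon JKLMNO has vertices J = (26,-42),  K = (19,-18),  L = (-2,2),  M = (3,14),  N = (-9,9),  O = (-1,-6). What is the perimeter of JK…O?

|JK| = √((-7)² + (24)²) = √625 = 25
|KL| = √((-21)² + (20)²) = √841 = 29
|LM| = √((5)² + (12)²) = √169 = 13
|MN| = √((-12)² + (-5)²) = √169 = 13
|NO| = √((8)² + (-15)²) = √289 = 17
|OJ| = √((27)² + (-36)²) = √2025 = 45
Perimeter = 25 + 29 + 13 + 13 + 17 + 45 = 142.

142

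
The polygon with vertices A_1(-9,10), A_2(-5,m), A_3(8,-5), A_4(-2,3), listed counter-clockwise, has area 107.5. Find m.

-7

The doubled signed area Σ (x_i y_{i+1} − x_{i+1} y_i) is linear in m.
With m=0 it equals 96; the coefficient of m is -17 (from the two edges through A_2).
So -17·m + 96 = 2·107.5 = 215 ⇒ m = -7.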